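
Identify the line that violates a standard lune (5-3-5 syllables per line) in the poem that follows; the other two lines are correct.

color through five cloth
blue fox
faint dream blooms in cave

Line 1: "color through five cloth": 2+1+1+1 = 5 ✓
Line 2: "blue fox": 1+1 = 2 (expected 3)
Line 3: "faint dream blooms in cave": 1+1+1+1+1 = 5 ✓

The second line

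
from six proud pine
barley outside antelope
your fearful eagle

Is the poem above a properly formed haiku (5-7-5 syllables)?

Line 1: "from six proud pine": 1+1+1+1 = 4 (expected 5)
Line 2: "barley outside antelope": 2+2+3 = 7 ✓
Line 3: "your fearful eagle": 1+2+2 = 5 ✓

No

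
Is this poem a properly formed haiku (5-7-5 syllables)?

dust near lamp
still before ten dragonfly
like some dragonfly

Line 1: "dust near lamp": 1+1+1 = 3 (expected 5)
Line 2: "still before ten dragonfly": 1+2+1+3 = 7 ✓
Line 3: "like some dragonfly": 1+1+3 = 5 ✓

No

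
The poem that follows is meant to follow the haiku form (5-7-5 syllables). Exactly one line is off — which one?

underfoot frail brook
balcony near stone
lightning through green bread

Line 2

Line 1: "underfoot frail brook": 3+1+1 = 5 ✓
Line 2: "balcony near stone": 3+1+1 = 5 (expected 7)
Line 3: "lightning through green bread": 2+1+1+1 = 5 ✓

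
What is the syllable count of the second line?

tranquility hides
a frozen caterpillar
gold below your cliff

The second line: "a frozen caterpillar": 1+2+4 = 7

7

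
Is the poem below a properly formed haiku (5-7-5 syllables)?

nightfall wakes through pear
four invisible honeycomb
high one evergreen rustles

Line 1: "nightfall wakes through pear": 2+1+1+1 = 5 ✓
Line 2: "four invisible honeycomb": 1+4+3 = 8 (expected 7)
Line 3: "high one evergreen rustles": 1+1+3+2 = 7 (expected 5)

No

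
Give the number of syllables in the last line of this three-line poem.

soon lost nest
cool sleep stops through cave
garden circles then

5

The last line: "garden circles then": 2+2+1 = 5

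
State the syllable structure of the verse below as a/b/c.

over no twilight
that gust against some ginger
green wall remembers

Line 1: over (2), no (1), twilight (2) → 5
Line 2: that (1), gust (1), against (2), some (1), ginger (2) → 7
Line 3: green (1), wall (1), remembers (3) → 5

5/7/5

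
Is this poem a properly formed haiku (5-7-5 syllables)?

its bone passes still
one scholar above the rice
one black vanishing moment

No

Line 1: its(1) + bone(1) + passes(2) + still(1) = 5 ✓
Line 2: one(1) + scholar(2) + above(2) + the(1) + rice(1) = 7 ✓
Line 3: one(1) + black(1) + vanishing(3) + moment(2) = 7 (expected 5)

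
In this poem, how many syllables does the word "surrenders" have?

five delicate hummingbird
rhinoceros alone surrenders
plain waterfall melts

3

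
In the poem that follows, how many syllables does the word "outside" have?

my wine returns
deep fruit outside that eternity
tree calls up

2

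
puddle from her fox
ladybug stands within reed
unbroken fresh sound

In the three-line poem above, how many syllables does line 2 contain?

Line 2: ladybug(3) + stands(1) + within(2) + reed(1) = 7

7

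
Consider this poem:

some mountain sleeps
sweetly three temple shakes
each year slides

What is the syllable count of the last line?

The last line: each(1) + year(1) + slides(1) = 3

3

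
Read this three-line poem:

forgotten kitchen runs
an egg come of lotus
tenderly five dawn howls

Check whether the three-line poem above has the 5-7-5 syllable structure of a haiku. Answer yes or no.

Line 1: "forgotten kitchen runs": 3+2+1 = 6 (expected 5)
Line 2: "an egg come of lotus": 1+1+1+1+2 = 6 (expected 7)
Line 3: "tenderly five dawn howls": 3+1+1+1 = 6 (expected 5)

No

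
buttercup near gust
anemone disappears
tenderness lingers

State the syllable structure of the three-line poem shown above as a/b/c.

5/7/5

Line 1: "buttercup near gust": 3+1+1 = 5
Line 2: "anemone disappears": 4+3 = 7
Line 3: "tenderness lingers": 3+2 = 5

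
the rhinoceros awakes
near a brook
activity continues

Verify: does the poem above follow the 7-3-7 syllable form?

Yes

Line 1: the (1), rhinoceros (4), awakes (2) → 7 ✓
Line 2: near (1), a (1), brook (1) → 3 ✓
Line 3: activity (4), continues (3) → 7 ✓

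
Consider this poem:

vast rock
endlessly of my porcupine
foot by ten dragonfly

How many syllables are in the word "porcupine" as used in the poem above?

"porcupine" has 3 syllables.

3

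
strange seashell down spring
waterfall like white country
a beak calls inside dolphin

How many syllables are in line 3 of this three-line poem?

7

Line 3: a (1), beak (1), calls (1), inside (2), dolphin (2) → 7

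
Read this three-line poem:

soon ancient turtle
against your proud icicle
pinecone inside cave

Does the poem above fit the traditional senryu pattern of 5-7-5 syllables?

Line 1: "soon ancient turtle": 1+2+2 = 5 ✓
Line 2: "against your proud icicle": 2+1+1+3 = 7 ✓
Line 3: "pinecone inside cave": 2+2+1 = 5 ✓

Yes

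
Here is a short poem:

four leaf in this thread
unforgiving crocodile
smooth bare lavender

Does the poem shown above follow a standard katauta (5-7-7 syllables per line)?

Line 1: four (1), leaf (1), in (1), this (1), thread (1) → 5 ✓
Line 2: unforgiving (4), crocodile (3) → 7 ✓
Line 3: smooth (1), bare (1), lavender (3) → 5 (expected 7)

No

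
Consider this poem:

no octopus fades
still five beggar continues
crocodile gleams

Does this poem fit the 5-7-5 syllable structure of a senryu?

No

Line 1: no(1) + octopus(3) + fades(1) = 5 ✓
Line 2: still(1) + five(1) + beggar(2) + continues(3) = 7 ✓
Line 3: crocodile(3) + gleams(1) = 4 (expected 5)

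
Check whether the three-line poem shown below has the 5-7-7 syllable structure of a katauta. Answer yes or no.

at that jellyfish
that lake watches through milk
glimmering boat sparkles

No

Line 1: at (1), that (1), jellyfish (3) → 5 ✓
Line 2: that (1), lake (1), watches (2), through (1), milk (1) → 6 (expected 7)
Line 3: glimmering (3), boat (1), sparkles (2) → 6 (expected 7)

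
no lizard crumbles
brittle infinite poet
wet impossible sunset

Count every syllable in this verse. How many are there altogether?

19

Line 1: "no lizard crumbles": 1+2+2 = 5
Line 2: "brittle infinite poet": 2+3+2 = 7
Line 3: "wet impossible sunset": 1+4+2 = 7
Total: 5 + 7 + 7 = 19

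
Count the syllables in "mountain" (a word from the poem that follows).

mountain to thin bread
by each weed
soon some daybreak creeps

"mountain" has 2 syllables.

2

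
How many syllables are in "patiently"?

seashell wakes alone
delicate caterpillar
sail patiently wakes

3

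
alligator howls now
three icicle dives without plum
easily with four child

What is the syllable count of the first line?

6

The first line: alligator(4) + howls(1) + now(1) = 6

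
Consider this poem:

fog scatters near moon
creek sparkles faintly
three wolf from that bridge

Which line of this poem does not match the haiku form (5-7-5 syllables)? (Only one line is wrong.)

The second line

Line 1: fog(1) + scatters(2) + near(1) + moon(1) = 5 ✓
Line 2: creek(1) + sparkles(2) + faintly(2) = 5 (expected 7)
Line 3: three(1) + wolf(1) + from(1) + that(1) + bridge(1) = 5 ✓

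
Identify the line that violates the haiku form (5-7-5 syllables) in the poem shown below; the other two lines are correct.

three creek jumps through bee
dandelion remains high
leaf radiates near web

Line 1: "three creek jumps through bee": 1+1+1+1+1 = 5 ✓
Line 2: "dandelion remains high": 4+2+1 = 7 ✓
Line 3: "leaf radiates near web": 1+3+1+1 = 6 (expected 5)

The third line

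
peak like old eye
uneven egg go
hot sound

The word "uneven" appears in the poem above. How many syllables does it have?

3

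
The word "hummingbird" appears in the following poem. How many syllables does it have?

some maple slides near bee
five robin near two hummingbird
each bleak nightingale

"hummingbird" has 3 syllables.

3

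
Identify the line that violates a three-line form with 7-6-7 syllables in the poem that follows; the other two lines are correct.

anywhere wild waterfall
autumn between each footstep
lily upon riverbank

Line 1: "anywhere wild waterfall": 3+1+3 = 7 ✓
Line 2: "autumn between each footstep": 2+2+1+2 = 7 (expected 6)
Line 3: "lily upon riverbank": 2+2+3 = 7 ✓

Line 2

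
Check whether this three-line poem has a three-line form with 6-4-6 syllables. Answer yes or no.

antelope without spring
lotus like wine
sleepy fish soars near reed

Yes

Line 1: antelope (3), without (2), spring (1) → 6 ✓
Line 2: lotus (2), like (1), wine (1) → 4 ✓
Line 3: sleepy (2), fish (1), soars (1), near (1), reed (1) → 6 ✓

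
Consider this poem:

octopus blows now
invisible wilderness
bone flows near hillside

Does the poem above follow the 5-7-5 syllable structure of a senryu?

Line 1: "octopus blows now": 3+1+1 = 5 ✓
Line 2: "invisible wilderness": 4+3 = 7 ✓
Line 3: "bone flows near hillside": 1+1+1+2 = 5 ✓

Yes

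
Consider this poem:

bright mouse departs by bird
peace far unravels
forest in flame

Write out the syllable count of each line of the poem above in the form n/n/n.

6/5/4

Line 1: bright(1) + mouse(1) + departs(2) + by(1) + bird(1) = 6
Line 2: peace(1) + far(1) + unravels(3) = 5
Line 3: forest(2) + in(1) + flame(1) = 4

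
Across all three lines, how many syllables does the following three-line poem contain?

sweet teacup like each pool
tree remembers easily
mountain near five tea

18

Line 1: sweet (1), teacup (2), like (1), each (1), pool (1) → 6
Line 2: tree (1), remembers (3), easily (3) → 7
Line 3: mountain (2), near (1), five (1), tea (1) → 5
Total: 6 + 7 + 5 = 18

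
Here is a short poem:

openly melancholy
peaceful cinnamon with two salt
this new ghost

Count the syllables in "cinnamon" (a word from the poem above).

3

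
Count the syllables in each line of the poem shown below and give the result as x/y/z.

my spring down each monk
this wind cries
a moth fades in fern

5/3/5

Line 1: my (1), spring (1), down (1), each (1), monk (1) → 5
Line 2: this (1), wind (1), cries (1) → 3
Line 3: a (1), moth (1), fades (1), in (1), fern (1) → 5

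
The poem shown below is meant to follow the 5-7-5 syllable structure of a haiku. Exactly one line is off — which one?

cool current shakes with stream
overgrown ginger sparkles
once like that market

Line 1

Line 1: cool(1) + current(2) + shakes(1) + with(1) + stream(1) = 6 (expected 5)
Line 2: overgrown(3) + ginger(2) + sparkles(2) = 7 ✓
Line 3: once(1) + like(1) + that(1) + market(2) = 5 ✓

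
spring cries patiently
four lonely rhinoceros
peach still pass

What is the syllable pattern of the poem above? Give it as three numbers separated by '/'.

Line 1: spring(1) + cries(1) + patiently(3) = 5
Line 2: four(1) + lonely(2) + rhinoceros(4) = 7
Line 3: peach(1) + still(1) + pass(1) = 3

5/7/3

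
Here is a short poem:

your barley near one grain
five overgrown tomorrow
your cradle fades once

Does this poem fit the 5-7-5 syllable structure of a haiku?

No

Line 1: your (1), barley (2), near (1), one (1), grain (1) → 6 (expected 5)
Line 2: five (1), overgrown (3), tomorrow (3) → 7 ✓
Line 3: your (1), cradle (2), fades (1), once (1) → 5 ✓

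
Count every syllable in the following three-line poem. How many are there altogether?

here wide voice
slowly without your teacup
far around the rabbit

Line 1: here (1), wide (1), voice (1) → 3
Line 2: slowly (2), without (2), your (1), teacup (2) → 7
Line 3: far (1), around (2), the (1), rabbit (2) → 6
Total: 3 + 7 + 6 = 16

16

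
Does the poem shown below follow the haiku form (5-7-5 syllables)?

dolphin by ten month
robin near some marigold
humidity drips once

Line 1: dolphin (2), by (1), ten (1), month (1) → 5 ✓
Line 2: robin (2), near (1), some (1), marigold (3) → 7 ✓
Line 3: humidity (4), drips (1), once (1) → 6 (expected 5)

No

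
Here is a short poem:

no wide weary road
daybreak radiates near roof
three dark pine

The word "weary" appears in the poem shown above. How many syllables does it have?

"weary" has 2 syllables.

2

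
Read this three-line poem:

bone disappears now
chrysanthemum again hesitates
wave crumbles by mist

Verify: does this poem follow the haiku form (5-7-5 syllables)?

No

Line 1: bone (1), disappears (3), now (1) → 5 ✓
Line 2: chrysanthemum (4), again (2), hesitates (3) → 9 (expected 7)
Line 3: wave (1), crumbles (2), by (1), mist (1) → 5 ✓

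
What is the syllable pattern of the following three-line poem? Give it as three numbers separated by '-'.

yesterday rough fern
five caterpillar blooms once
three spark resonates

5-7-5

Line 1: yesterday (3), rough (1), fern (1) → 5
Line 2: five (1), caterpillar (4), blooms (1), once (1) → 7
Line 3: three (1), spark (1), resonates (3) → 5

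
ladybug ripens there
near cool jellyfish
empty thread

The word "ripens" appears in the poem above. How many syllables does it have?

"ripens" has 2 syllables.

2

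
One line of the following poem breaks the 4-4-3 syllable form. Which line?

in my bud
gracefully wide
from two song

Line 1: in(1) + my(1) + bud(1) = 3 (expected 4)
Line 2: gracefully(3) + wide(1) = 4 ✓
Line 3: from(1) + two(1) + song(1) = 3 ✓

The first line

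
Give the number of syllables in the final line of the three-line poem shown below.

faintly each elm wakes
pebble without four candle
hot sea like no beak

5

The final line: hot (1), sea (1), like (1), no (1), beak (1) → 5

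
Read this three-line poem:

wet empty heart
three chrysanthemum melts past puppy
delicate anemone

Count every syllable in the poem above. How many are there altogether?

Line 1: "wet empty heart": 1+2+1 = 4
Line 2: "three chrysanthemum melts past puppy": 1+4+1+1+2 = 9
Line 3: "delicate anemone": 3+4 = 7
Total: 4 + 9 + 7 = 20

20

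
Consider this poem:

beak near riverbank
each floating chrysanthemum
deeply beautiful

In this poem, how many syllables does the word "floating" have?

"floating" has 2 syllables.

2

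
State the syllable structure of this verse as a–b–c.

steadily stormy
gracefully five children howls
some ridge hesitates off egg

5–7–7

Line 1: "steadily stormy": 3+2 = 5
Line 2: "gracefully five children howls": 3+1+2+1 = 7
Line 3: "some ridge hesitates off egg": 1+1+3+1+1 = 7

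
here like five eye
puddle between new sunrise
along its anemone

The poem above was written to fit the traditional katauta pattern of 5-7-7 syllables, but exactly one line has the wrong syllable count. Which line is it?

Line 1: here (1), like (1), five (1), eye (1) → 4 (expected 5)
Line 2: puddle (2), between (2), new (1), sunrise (2) → 7 ✓
Line 3: along (2), its (1), anemone (4) → 7 ✓

The first line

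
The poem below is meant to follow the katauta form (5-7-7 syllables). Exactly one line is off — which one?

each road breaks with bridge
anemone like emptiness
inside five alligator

Line 2

Line 1: "each road breaks with bridge": 1+1+1+1+1 = 5 ✓
Line 2: "anemone like emptiness": 4+1+3 = 8 (expected 7)
Line 3: "inside five alligator": 2+1+4 = 7 ✓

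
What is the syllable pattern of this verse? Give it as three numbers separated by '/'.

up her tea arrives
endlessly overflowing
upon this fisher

Line 1: "up her tea arrives": 1+1+1+2 = 5
Line 2: "endlessly overflowing": 3+4 = 7
Line 3: "upon this fisher": 2+1+2 = 5

5/7/5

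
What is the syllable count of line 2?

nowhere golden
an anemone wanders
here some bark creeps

Line 2: an (1), anemone (4), wanders (2) → 7

7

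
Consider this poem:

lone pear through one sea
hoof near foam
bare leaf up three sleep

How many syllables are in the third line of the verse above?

5

The third line: "bare leaf up three sleep": 1+1+1+1+1 = 5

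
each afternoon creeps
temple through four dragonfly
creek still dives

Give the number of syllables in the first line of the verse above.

The first line: each(1) + afternoon(3) + creeps(1) = 5

5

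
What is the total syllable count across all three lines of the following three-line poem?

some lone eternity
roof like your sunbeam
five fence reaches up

16

Line 1: some (1), lone (1), eternity (4) → 6
Line 2: roof (1), like (1), your (1), sunbeam (2) → 5
Line 3: five (1), fence (1), reaches (2), up (1) → 5
Total: 6 + 5 + 5 = 16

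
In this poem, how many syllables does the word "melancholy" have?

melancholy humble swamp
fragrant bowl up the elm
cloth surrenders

4

"melancholy" has 4 syllables.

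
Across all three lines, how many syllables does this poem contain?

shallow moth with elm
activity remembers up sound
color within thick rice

20

Line 1: shallow(2) + moth(1) + with(1) + elm(1) = 5
Line 2: activity(4) + remembers(3) + up(1) + sound(1) = 9
Line 3: color(2) + within(2) + thick(1) + rice(1) = 6
Total: 5 + 9 + 6 = 20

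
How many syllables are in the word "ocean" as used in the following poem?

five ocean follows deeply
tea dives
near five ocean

2

"ocean" has 2 syllables.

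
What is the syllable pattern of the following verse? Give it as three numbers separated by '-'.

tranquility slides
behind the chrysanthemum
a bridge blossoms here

5-7-5

Line 1: tranquility (4), slides (1) → 5
Line 2: behind (2), the (1), chrysanthemum (4) → 7
Line 3: a (1), bridge (1), blossoms (2), here (1) → 5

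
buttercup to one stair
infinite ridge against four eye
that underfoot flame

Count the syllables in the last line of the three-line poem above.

The last line: that (1), underfoot (3), flame (1) → 5

5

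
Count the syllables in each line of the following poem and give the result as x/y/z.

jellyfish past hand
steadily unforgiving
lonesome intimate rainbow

Line 1: "jellyfish past hand": 3+1+1 = 5
Line 2: "steadily unforgiving": 3+4 = 7
Line 3: "lonesome intimate rainbow": 2+3+2 = 7

5/7/7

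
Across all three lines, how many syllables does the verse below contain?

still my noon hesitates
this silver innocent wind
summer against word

18

Line 1: still(1) + my(1) + noon(1) + hesitates(3) = 6
Line 2: this(1) + silver(2) + innocent(3) + wind(1) = 7
Line 3: summer(2) + against(2) + word(1) = 5
Total: 6 + 7 + 5 = 18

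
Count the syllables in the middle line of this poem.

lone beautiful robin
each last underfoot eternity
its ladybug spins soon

The middle line: each(1) + last(1) + underfoot(3) + eternity(4) = 9

9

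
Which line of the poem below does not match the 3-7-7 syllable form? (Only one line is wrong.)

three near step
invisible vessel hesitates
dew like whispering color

Line 2

Line 1: three (1), near (1), step (1) → 3 ✓
Line 2: invisible (4), vessel (2), hesitates (3) → 9 (expected 7)
Line 3: dew (1), like (1), whispering (3), color (2) → 7 ✓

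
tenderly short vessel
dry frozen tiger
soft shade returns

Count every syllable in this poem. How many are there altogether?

Line 1: tenderly(3) + short(1) + vessel(2) = 6
Line 2: dry(1) + frozen(2) + tiger(2) = 5
Line 3: soft(1) + shade(1) + returns(2) = 4
Total: 6 + 5 + 4 = 15

15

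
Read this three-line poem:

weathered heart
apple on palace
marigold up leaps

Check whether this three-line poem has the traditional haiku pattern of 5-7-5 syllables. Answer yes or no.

Line 1: weathered(2) + heart(1) = 3 (expected 5)
Line 2: apple(2) + on(1) + palace(2) = 5 (expected 7)
Line 3: marigold(3) + up(1) + leaps(1) = 5 ✓

No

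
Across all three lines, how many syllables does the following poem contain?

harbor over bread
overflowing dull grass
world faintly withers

16

Line 1: harbor (2), over (2), bread (1) → 5
Line 2: overflowing (4), dull (1), grass (1) → 6
Line 3: world (1), faintly (2), withers (2) → 5
Total: 5 + 6 + 5 = 16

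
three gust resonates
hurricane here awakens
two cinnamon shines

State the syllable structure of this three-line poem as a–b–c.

Line 1: "three gust resonates": 1+1+3 = 5
Line 2: "hurricane here awakens": 3+1+3 = 7
Line 3: "two cinnamon shines": 1+3+1 = 5

5–7–5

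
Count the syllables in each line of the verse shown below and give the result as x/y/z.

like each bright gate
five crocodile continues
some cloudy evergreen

4/7/6

Line 1: like(1) + each(1) + bright(1) + gate(1) = 4
Line 2: five(1) + crocodile(3) + continues(3) = 7
Line 3: some(1) + cloudy(2) + evergreen(3) = 6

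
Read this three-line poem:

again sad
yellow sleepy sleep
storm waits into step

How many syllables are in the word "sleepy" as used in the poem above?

2

"sleepy" has 2 syllables.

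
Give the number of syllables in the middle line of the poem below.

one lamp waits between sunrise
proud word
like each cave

The middle line: proud(1) + word(1) = 2

2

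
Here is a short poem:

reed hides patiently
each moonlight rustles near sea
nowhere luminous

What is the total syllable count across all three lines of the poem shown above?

Line 1: reed(1) + hides(1) + patiently(3) = 5
Line 2: each(1) + moonlight(2) + rustles(2) + near(1) + sea(1) = 7
Line 3: nowhere(2) + luminous(3) = 5
Total: 5 + 7 + 5 = 17

17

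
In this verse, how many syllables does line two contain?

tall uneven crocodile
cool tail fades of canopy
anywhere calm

7

Line two: cool (1), tail (1), fades (1), of (1), canopy (3) → 7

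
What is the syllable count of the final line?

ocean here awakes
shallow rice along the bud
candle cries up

The final line: candle(2) + cries(1) + up(1) = 4

4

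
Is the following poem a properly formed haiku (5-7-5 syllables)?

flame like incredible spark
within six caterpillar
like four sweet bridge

Line 1: "flame like incredible spark": 1+1+4+1 = 7 (expected 5)
Line 2: "within six caterpillar": 2+1+4 = 7 ✓
Line 3: "like four sweet bridge": 1+1+1+1 = 4 (expected 5)

No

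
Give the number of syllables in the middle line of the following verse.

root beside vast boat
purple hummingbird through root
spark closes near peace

7

The middle line: "purple hummingbird through root": 2+3+1+1 = 7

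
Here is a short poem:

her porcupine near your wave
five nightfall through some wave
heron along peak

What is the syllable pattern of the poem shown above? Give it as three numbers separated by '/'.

Line 1: "her porcupine near your wave": 1+3+1+1+1 = 7
Line 2: "five nightfall through some wave": 1+2+1+1+1 = 6
Line 3: "heron along peak": 2+2+1 = 5

7/6/5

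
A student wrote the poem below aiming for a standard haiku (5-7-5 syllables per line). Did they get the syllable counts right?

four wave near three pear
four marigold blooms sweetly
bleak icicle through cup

No

Line 1: "four wave near three pear": 1+1+1+1+1 = 5 ✓
Line 2: "four marigold blooms sweetly": 1+3+1+2 = 7 ✓
Line 3: "bleak icicle through cup": 1+3+1+1 = 6 (expected 5)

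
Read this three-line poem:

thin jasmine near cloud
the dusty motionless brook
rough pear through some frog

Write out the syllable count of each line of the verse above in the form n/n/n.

5/7/5

Line 1: thin(1) + jasmine(2) + near(1) + cloud(1) = 5
Line 2: the(1) + dusty(2) + motionless(3) + brook(1) = 7
Line 3: rough(1) + pear(1) + through(1) + some(1) + frog(1) = 5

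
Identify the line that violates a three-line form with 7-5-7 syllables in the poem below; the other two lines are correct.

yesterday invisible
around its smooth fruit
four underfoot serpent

The third line

Line 1: yesterday(3) + invisible(4) = 7 ✓
Line 2: around(2) + its(1) + smooth(1) + fruit(1) = 5 ✓
Line 3: four(1) + underfoot(3) + serpent(2) = 6 (expected 7)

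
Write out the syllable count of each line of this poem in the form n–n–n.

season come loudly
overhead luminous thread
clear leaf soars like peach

5–7–5

Line 1: season(2) + come(1) + loudly(2) = 5
Line 2: overhead(3) + luminous(3) + thread(1) = 7
Line 3: clear(1) + leaf(1) + soars(1) + like(1) + peach(1) = 5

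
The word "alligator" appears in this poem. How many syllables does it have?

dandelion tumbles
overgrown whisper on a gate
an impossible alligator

4

"alligator" has 4 syllables.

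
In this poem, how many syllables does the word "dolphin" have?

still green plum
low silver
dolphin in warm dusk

2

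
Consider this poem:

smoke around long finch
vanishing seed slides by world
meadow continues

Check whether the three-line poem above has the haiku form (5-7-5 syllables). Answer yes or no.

Line 1: "smoke around long finch": 1+2+1+1 = 5 ✓
Line 2: "vanishing seed slides by world": 3+1+1+1+1 = 7 ✓
Line 3: "meadow continues": 2+3 = 5 ✓

Yes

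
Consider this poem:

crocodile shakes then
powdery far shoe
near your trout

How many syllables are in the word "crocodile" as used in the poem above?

3

"crocodile" has 3 syllables.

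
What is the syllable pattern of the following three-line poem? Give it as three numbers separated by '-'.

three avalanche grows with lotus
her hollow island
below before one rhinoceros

8-5-9

Line 1: "three avalanche grows with lotus": 1+3+1+1+2 = 8
Line 2: "her hollow island": 1+2+2 = 5
Line 3: "below before one rhinoceros": 2+2+1+4 = 9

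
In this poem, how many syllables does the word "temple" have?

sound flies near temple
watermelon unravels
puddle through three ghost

2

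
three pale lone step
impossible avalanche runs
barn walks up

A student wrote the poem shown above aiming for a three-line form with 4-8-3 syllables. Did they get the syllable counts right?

Line 1: "three pale lone step": 1+1+1+1 = 4 ✓
Line 2: "impossible avalanche runs": 4+3+1 = 8 ✓
Line 3: "barn walks up": 1+1+1 = 3 ✓

Yes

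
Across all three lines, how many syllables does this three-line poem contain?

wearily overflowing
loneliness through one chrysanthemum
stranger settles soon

21

Line 1: "wearily overflowing": 3+4 = 7
Line 2: "loneliness through one chrysanthemum": 3+1+1+4 = 9
Line 3: "stranger settles soon": 2+2+1 = 5
Total: 7 + 9 + 5 = 21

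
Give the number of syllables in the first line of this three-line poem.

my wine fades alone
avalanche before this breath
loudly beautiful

5

The first line: my(1) + wine(1) + fades(1) + alone(2) = 5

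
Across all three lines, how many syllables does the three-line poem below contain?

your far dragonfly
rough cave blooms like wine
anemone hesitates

17

Line 1: your(1) + far(1) + dragonfly(3) = 5
Line 2: rough(1) + cave(1) + blooms(1) + like(1) + wine(1) = 5
Line 3: anemone(4) + hesitates(3) = 7
Total: 5 + 5 + 7 = 17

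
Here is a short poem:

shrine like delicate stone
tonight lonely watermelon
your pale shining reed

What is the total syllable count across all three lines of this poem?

Line 1: shrine(1) + like(1) + delicate(3) + stone(1) = 6
Line 2: tonight(2) + lonely(2) + watermelon(4) = 8
Line 3: your(1) + pale(1) + shining(2) + reed(1) = 5
Total: 6 + 8 + 5 = 19

19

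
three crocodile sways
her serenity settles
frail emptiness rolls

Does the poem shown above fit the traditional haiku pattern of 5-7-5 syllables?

Line 1: "three crocodile sways": 1+3+1 = 5 ✓
Line 2: "her serenity settles": 1+4+2 = 7 ✓
Line 3: "frail emptiness rolls": 1+3+1 = 5 ✓

Yes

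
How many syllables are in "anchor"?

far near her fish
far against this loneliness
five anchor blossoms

"anchor" has 2 syllables.

2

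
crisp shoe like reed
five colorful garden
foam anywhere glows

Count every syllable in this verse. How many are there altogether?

Line 1: crisp(1) + shoe(1) + like(1) + reed(1) = 4
Line 2: five(1) + colorful(3) + garden(2) = 6
Line 3: foam(1) + anywhere(3) + glows(1) = 5
Total: 4 + 6 + 5 = 15

15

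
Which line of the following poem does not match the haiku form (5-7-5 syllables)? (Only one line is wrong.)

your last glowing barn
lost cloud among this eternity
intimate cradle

Line 1: "your last glowing barn": 1+1+2+1 = 5 ✓
Line 2: "lost cloud among this eternity": 1+1+2+1+4 = 9 (expected 7)
Line 3: "intimate cradle": 3+2 = 5 ✓

The second line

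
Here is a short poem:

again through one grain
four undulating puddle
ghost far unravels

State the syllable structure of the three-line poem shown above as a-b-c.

Line 1: "again through one grain": 2+1+1+1 = 5
Line 2: "four undulating puddle": 1+4+2 = 7
Line 3: "ghost far unravels": 1+1+3 = 5

5-7-5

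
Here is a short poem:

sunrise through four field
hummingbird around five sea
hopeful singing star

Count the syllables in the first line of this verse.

5

The first line: sunrise(2) + through(1) + four(1) + field(1) = 5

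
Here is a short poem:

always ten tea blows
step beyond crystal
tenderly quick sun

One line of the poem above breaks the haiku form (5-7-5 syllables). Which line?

Line 1: always (2), ten (1), tea (1), blows (1) → 5 ✓
Line 2: step (1), beyond (2), crystal (2) → 5 (expected 7)
Line 3: tenderly (3), quick (1), sun (1) → 5 ✓

Line 2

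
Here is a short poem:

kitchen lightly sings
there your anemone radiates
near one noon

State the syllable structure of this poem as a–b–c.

5–9–3

Line 1: "kitchen lightly sings": 2+2+1 = 5
Line 2: "there your anemone radiates": 1+1+4+3 = 9
Line 3: "near one noon": 1+1+1 = 3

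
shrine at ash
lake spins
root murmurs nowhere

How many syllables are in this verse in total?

Line 1: shrine(1) + at(1) + ash(1) = 3
Line 2: lake(1) + spins(1) = 2
Line 3: root(1) + murmurs(2) + nowhere(2) = 5
Total: 3 + 2 + 5 = 10

10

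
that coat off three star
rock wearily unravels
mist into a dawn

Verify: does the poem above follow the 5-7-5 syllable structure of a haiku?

Line 1: "that coat off three star": 1+1+1+1+1 = 5 ✓
Line 2: "rock wearily unravels": 1+3+3 = 7 ✓
Line 3: "mist into a dawn": 1+2+1+1 = 5 ✓

Yes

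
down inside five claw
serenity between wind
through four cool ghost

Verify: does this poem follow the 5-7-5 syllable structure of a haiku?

No

Line 1: down (1), inside (2), five (1), claw (1) → 5 ✓
Line 2: serenity (4), between (2), wind (1) → 7 ✓
Line 3: through (1), four (1), cool (1), ghost (1) → 4 (expected 5)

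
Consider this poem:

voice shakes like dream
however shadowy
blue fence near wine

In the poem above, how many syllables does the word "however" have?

3

"however" has 3 syllables.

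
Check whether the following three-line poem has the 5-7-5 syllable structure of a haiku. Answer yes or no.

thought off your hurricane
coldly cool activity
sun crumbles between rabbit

Line 1: thought (1), off (1), your (1), hurricane (3) → 6 (expected 5)
Line 2: coldly (2), cool (1), activity (4) → 7 ✓
Line 3: sun (1), crumbles (2), between (2), rabbit (2) → 7 (expected 5)

No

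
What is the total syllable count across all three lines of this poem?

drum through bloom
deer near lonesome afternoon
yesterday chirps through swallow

17

Line 1: drum (1), through (1), bloom (1) → 3
Line 2: deer (1), near (1), lonesome (2), afternoon (3) → 7
Line 3: yesterday (3), chirps (1), through (1), swallow (2) → 7
Total: 3 + 7 + 7 = 17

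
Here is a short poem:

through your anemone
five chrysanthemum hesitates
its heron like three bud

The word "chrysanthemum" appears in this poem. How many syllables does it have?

4

"chrysanthemum" has 4 syllables.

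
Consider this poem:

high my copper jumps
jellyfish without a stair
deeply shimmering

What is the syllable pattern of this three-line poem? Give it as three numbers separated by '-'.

5-7-5

Line 1: "high my copper jumps": 1+1+2+1 = 5
Line 2: "jellyfish without a stair": 3+2+1+1 = 7
Line 3: "deeply shimmering": 2+3 = 5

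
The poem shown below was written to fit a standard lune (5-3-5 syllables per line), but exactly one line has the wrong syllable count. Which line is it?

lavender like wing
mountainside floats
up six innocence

Line 1: lavender (3), like (1), wing (1) → 5 ✓
Line 2: mountainside (3), floats (1) → 4 (expected 3)
Line 3: up (1), six (1), innocence (3) → 5 ✓

The second line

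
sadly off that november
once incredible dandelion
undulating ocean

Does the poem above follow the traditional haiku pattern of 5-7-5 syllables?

Line 1: "sadly off that november": 2+1+1+3 = 7 (expected 5)
Line 2: "once incredible dandelion": 1+4+4 = 9 (expected 7)
Line 3: "undulating ocean": 4+2 = 6 (expected 5)

No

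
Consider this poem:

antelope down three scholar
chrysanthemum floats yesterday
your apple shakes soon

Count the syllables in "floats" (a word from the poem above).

1

"floats" has 1 syllable.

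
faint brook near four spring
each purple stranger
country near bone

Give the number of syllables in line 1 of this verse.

Line 1: "faint brook near four spring": 1+1+1+1+1 = 5

5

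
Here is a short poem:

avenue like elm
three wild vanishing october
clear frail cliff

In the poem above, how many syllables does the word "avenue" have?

3

"avenue" has 3 syllables.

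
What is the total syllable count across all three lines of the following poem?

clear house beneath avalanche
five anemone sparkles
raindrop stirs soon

Line 1: clear (1), house (1), beneath (2), avalanche (3) → 7
Line 2: five (1), anemone (4), sparkles (2) → 7
Line 3: raindrop (2), stirs (1), soon (1) → 4
Total: 7 + 7 + 4 = 18

18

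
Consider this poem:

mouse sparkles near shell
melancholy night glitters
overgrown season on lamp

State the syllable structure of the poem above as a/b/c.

Line 1: mouse (1), sparkles (2), near (1), shell (1) → 5
Line 2: melancholy (4), night (1), glitters (2) → 7
Line 3: overgrown (3), season (2), on (1), lamp (1) → 7

5/7/7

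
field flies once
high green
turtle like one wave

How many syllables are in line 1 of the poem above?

3

Line 1: "field flies once": 1+1+1 = 3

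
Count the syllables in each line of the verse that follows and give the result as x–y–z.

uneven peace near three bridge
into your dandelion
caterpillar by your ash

Line 1: uneven(3) + peace(1) + near(1) + three(1) + bridge(1) = 7
Line 2: into(2) + your(1) + dandelion(4) = 7
Line 3: caterpillar(4) + by(1) + your(1) + ash(1) = 7

7–7–7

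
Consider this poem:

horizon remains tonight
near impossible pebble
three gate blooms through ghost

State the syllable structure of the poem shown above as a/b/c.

7/7/5

Line 1: horizon (3), remains (2), tonight (2) → 7
Line 2: near (1), impossible (4), pebble (2) → 7
Line 3: three (1), gate (1), blooms (1), through (1), ghost (1) → 5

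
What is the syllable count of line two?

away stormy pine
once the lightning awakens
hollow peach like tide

7

Line two: once (1), the (1), lightning (2), awakens (3) → 7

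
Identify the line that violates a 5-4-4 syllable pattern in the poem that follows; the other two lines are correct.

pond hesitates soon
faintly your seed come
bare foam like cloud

Line 1: "pond hesitates soon": 1+3+1 = 5 ✓
Line 2: "faintly your seed come": 2+1+1+1 = 5 (expected 4)
Line 3: "bare foam like cloud": 1+1+1+1 = 4 ✓

The second line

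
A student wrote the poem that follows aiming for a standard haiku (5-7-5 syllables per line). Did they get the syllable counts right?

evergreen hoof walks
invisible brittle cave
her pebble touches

Yes

Line 1: evergreen(3) + hoof(1) + walks(1) = 5 ✓
Line 2: invisible(4) + brittle(2) + cave(1) = 7 ✓
Line 3: her(1) + pebble(2) + touches(2) = 5 ✓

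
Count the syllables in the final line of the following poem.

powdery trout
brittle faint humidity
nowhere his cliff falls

5

The final line: "nowhere his cliff falls": 2+1+1+1 = 5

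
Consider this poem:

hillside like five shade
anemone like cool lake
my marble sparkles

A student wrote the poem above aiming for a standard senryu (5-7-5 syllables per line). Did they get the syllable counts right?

Yes

Line 1: hillside (2), like (1), five (1), shade (1) → 5 ✓
Line 2: anemone (4), like (1), cool (1), lake (1) → 7 ✓
Line 3: my (1), marble (2), sparkles (2) → 5 ✓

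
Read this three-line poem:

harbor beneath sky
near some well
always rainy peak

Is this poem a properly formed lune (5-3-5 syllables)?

Yes

Line 1: "harbor beneath sky": 2+2+1 = 5 ✓
Line 2: "near some well": 1+1+1 = 3 ✓
Line 3: "always rainy peak": 2+2+1 = 5 ✓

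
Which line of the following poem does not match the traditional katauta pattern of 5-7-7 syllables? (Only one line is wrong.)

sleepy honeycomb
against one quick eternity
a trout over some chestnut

Line 2

Line 1: sleepy (2), honeycomb (3) → 5 ✓
Line 2: against (2), one (1), quick (1), eternity (4) → 8 (expected 7)
Line 3: a (1), trout (1), over (2), some (1), chestnut (2) → 7 ✓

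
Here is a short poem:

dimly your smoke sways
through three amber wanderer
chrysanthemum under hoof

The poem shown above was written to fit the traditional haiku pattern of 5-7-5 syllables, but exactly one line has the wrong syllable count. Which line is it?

Line 1: "dimly your smoke sways": 2+1+1+1 = 5 ✓
Line 2: "through three amber wanderer": 1+1+2+3 = 7 ✓
Line 3: "chrysanthemum under hoof": 4+2+1 = 7 (expected 5)

Line 3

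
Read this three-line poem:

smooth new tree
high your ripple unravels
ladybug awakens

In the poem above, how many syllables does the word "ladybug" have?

"ladybug" has 3 syllables.

3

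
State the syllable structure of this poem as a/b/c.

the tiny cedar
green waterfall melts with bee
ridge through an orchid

5/7/5

Line 1: the (1), tiny (2), cedar (2) → 5
Line 2: green (1), waterfall (3), melts (1), with (1), bee (1) → 7
Line 3: ridge (1), through (1), an (1), orchid (2) → 5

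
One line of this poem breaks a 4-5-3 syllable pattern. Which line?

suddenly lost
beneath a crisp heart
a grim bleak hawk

Line 1: suddenly (3), lost (1) → 4 ✓
Line 2: beneath (2), a (1), crisp (1), heart (1) → 5 ✓
Line 3: a (1), grim (1), bleak (1), hawk (1) → 4 (expected 3)

The third line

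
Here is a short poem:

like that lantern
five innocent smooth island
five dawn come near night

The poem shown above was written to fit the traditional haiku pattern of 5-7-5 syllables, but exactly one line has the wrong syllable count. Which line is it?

Line 1: "like that lantern": 1+1+2 = 4 (expected 5)
Line 2: "five innocent smooth island": 1+3+1+2 = 7 ✓
Line 3: "five dawn come near night": 1+1+1+1+1 = 5 ✓

The first line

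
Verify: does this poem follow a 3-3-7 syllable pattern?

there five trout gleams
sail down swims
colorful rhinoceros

No

Line 1: there (1), five (1), trout (1), gleams (1) → 4 (expected 3)
Line 2: sail (1), down (1), swims (1) → 3 ✓
Line 3: colorful (3), rhinoceros (4) → 7 ✓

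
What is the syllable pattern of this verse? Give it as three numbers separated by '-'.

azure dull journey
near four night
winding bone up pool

Line 1: azure (2), dull (1), journey (2) → 5
Line 2: near (1), four (1), night (1) → 3
Line 3: winding (2), bone (1), up (1), pool (1) → 5

5-3-5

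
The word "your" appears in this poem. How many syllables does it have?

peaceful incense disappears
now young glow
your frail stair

1

"your" has 1 syllable.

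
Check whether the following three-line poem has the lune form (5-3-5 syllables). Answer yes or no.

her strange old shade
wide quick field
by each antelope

No

Line 1: her (1), strange (1), old (1), shade (1) → 4 (expected 5)
Line 2: wide (1), quick (1), field (1) → 3 ✓
Line 3: by (1), each (1), antelope (3) → 5 ✓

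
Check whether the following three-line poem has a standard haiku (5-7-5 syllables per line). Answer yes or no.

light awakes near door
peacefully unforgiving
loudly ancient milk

Line 1: "light awakes near door": 1+2+1+1 = 5 ✓
Line 2: "peacefully unforgiving": 3+4 = 7 ✓
Line 3: "loudly ancient milk": 2+2+1 = 5 ✓

Yes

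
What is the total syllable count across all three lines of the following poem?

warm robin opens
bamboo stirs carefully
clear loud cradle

15

Line 1: warm(1) + robin(2) + opens(2) = 5
Line 2: bamboo(2) + stirs(1) + carefully(3) = 6
Line 3: clear(1) + loud(1) + cradle(2) = 4
Total: 5 + 6 + 4 = 15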